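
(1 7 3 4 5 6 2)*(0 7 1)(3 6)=(0 7 6 2)(3 4 5)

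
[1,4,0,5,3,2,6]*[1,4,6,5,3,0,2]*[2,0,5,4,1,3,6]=[1,4,0,2,3,6,5]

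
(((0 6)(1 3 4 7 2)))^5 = (0 6)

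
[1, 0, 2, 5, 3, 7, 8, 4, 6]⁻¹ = [1, 0, 2, 4, 7, 3, 8, 5, 6]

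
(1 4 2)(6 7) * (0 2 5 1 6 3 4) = (0 2 6 7 3 4 5 1)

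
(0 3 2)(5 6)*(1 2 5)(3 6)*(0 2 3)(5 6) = (0 5)(1 3 6)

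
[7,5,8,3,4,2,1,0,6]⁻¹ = [7,6,5,3,4,1,8,0,2]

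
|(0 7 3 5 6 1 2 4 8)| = 9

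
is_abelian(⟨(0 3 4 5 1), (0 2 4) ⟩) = no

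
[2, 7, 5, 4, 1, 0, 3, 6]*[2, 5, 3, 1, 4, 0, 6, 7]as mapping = [0→3, 1→7, 2→0, 3→4, 4→5, 5→2, 6→1, 7→6]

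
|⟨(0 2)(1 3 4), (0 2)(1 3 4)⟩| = 6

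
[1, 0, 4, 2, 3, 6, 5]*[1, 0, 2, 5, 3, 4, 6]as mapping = [0→0, 1→1, 2→3, 3→2, 4→5, 5→6, 6→4]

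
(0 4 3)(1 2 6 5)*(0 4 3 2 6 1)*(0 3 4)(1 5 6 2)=(0 4 1 2 5 3)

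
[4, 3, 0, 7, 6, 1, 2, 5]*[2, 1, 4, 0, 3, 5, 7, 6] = [3, 0, 2, 6, 7, 1, 4, 5]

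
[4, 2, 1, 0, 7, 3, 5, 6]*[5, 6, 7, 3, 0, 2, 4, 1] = [0, 7, 6, 5, 1, 3, 2, 4]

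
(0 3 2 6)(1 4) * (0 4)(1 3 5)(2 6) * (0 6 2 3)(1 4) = (0 5 4)(1 6)(2 3)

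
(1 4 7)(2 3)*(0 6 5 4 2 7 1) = (0 6 5 4 1 2 3 7)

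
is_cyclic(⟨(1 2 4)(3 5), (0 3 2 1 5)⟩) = no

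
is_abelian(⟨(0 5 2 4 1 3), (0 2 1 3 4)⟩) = no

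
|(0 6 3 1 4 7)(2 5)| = 6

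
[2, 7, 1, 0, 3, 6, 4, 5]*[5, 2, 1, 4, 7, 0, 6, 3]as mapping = [0→1, 1→3, 2→2, 3→5, 4→4, 5→6, 6→7, 7→0]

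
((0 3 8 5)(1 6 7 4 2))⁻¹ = (0 5 8 3)(1 2 4 7 6)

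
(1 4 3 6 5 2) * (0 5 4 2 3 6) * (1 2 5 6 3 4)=(0 6 1 5 4 3)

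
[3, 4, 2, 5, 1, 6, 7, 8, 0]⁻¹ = [8, 4, 2, 0, 1, 3, 5, 6, 7]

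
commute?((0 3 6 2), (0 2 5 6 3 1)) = no:(0 3 6 2) * (0 2 5 6 3 1) = (0 1)(5 6), (0 2 5 6 3 1) * (0 3 6 2) = (1 3)(2 5)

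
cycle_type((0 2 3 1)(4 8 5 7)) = 4^2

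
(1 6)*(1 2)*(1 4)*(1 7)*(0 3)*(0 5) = (0 3 5)(1 6 2 4 7)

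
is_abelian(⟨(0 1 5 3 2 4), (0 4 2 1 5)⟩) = no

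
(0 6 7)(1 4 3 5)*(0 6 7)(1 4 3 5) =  (0 7 6)(1 3)(4 5)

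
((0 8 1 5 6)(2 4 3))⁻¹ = (0 6 5 1 8)(2 3 4)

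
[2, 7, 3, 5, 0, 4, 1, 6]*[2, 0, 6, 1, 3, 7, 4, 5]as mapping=[0→6, 1→5, 2→1, 3→7, 4→2, 5→3, 6→0, 7→4]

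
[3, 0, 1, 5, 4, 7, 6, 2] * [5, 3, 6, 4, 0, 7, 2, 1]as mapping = [0→4, 1→5, 2→3, 3→7, 4→0, 5→1, 6→2, 7→6]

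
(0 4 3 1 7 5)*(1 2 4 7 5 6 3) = (0 7 6 3 2 4 1 5)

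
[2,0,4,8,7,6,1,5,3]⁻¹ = [1,6,0,8,2,7,5,4,3]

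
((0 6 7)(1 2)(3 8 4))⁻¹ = (0 7 6)(1 2)(3 4 8)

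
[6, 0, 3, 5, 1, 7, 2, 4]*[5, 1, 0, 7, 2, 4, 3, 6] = [3, 5, 7, 4, 1, 6, 0, 2]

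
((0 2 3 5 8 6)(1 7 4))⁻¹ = (0 6 8 5 3 2)(1 4 7)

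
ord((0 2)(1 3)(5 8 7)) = 6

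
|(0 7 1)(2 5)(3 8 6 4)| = 12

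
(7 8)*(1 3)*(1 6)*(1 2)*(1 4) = (1 3 6 2 4)(7 8)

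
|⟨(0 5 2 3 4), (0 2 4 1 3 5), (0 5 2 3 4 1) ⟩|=720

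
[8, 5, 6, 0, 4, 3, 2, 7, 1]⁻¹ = [3, 8, 6, 5, 4, 1, 2, 7, 0]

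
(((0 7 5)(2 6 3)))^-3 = ()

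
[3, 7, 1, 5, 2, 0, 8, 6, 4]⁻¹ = [5, 2, 4, 0, 8, 3, 7, 1, 6]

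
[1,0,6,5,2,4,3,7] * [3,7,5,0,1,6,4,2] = [7,3,4,6,5,1,0,2]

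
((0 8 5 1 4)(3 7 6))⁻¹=(0 4 1 5 8)(3 6 7)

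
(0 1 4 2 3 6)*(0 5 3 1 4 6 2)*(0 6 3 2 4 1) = (0 1 3 4 6 5 2)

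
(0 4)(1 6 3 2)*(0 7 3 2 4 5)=(0 5)(1 6 2)(3 4 7)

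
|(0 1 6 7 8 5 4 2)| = 8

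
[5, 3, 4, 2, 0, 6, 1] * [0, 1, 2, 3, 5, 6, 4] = [6, 3, 5, 2, 0, 4, 1]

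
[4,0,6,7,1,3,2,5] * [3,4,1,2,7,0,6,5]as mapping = [0→7,1→3,2→6,3→5,4→4,5→2,6→1,7→0]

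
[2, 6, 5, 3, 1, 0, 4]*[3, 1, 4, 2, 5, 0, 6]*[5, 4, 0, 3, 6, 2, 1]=[6, 1, 5, 0, 4, 3, 2]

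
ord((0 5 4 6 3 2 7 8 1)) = 9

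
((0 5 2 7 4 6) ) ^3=(0 7) (2 6) (4 5) 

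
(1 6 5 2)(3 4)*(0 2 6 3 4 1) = (0 2)(1 3)(5 6)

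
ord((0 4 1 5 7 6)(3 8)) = 6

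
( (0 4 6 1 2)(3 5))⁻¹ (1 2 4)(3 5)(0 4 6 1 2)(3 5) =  (0 6 2)(3 5)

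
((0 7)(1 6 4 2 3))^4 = (1 3 2 4 6)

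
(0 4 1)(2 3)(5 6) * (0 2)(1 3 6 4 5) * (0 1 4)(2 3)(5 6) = (0 6 4 2 5)(1 3)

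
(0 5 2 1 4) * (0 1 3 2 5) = (1 4) (2 3) 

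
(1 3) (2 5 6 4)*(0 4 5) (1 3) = (0 4 2) (5 6) 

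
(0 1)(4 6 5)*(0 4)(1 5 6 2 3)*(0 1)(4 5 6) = (0 6 4 2 3)(1 5)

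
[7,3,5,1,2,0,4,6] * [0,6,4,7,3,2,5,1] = [1,7,2,6,4,0,3,5]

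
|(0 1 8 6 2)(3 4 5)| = 15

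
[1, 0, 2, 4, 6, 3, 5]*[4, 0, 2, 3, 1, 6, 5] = [0, 4, 2, 1, 5, 3, 6]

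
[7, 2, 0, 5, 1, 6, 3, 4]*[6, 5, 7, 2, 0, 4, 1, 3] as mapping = [0→3, 1→7, 2→6, 3→4, 4→5, 5→1, 6→2, 7→0] 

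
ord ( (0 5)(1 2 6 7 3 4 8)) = 14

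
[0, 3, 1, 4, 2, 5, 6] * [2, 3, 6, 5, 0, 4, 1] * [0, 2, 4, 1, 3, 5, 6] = [4, 5, 1, 0, 6, 3, 2]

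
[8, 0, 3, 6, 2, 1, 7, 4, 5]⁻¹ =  [1, 5, 4, 2, 7, 8, 3, 6, 0]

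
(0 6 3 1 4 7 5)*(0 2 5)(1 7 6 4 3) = (0 4 6 1 3 7)(2 5)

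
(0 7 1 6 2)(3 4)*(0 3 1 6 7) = (1 7 6 2 3 4)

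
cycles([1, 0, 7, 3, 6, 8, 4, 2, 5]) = (0 1)(2 7)(4 6)(5 8)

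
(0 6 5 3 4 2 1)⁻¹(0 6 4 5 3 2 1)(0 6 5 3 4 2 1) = (0 6 5 2 3 4 1)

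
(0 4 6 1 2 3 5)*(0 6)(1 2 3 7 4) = (0 1 3 5 6 2 7 4)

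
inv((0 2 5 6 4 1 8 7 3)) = (0 3 7 8 1 4 6 5 2)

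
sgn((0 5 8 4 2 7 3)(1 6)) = -1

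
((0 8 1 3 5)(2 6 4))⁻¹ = (0 5 3 1 8)(2 4 6)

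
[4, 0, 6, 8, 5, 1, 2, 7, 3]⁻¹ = [1, 5, 6, 8, 0, 4, 2, 7, 3]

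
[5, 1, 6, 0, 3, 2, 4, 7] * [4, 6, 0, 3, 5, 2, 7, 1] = [2, 6, 7, 4, 3, 0, 5, 1]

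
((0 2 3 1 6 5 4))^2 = (0 3 6 4 2 1 5)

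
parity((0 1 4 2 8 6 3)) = even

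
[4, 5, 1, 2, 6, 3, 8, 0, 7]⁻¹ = [7, 2, 3, 5, 0, 1, 4, 8, 6]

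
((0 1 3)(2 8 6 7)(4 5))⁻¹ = (0 3 1)(2 7 6 8)(4 5)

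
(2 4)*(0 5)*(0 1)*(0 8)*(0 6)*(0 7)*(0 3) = (0 5 1 8 6 7 3)(2 4)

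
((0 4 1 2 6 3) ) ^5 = (0 3 6 2 1 4) 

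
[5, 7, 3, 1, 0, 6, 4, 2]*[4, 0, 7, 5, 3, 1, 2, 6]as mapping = [0→1, 1→6, 2→5, 3→0, 4→4, 5→2, 6→3, 7→7]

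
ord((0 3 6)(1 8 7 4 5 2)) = 6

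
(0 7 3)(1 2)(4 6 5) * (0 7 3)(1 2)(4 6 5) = (0 3 7)(4 5 6)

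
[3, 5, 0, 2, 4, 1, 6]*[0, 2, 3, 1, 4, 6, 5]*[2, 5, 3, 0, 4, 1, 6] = [5, 6, 2, 0, 4, 3, 1]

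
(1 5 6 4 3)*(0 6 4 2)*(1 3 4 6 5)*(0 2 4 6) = (0 5)(4 6)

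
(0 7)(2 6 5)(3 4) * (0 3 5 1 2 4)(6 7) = (0 6 1 2 7 3)(4 5)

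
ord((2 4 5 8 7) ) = 5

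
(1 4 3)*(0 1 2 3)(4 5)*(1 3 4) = (0 3 2 4)(1 5)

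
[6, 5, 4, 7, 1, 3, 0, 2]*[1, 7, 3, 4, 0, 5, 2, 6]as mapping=[0→2, 1→5, 2→0, 3→6, 4→7, 5→4, 6→1, 7→3]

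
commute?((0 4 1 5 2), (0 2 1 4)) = no:(0 4 1 5 2) * (0 2 1 4) = (1 5), (0 2 1 4) * (0 4 1 5 2) = (2 5)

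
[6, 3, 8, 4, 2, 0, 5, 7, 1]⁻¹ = [5, 8, 4, 1, 3, 6, 0, 7, 2]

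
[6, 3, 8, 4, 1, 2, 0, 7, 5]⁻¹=[6, 4, 5, 1, 3, 8, 0, 7, 2]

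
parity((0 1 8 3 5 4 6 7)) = odd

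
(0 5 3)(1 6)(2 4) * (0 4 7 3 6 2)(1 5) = (0 1 2 7 3 4)(5 6)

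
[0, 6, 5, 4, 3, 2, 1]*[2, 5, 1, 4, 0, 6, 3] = [2, 3, 6, 0, 4, 1, 5]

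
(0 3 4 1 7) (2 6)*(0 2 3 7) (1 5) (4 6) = (0 7 2 4 5 1) (3 6) 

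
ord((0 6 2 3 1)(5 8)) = 10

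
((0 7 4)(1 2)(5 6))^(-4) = (0 4 7)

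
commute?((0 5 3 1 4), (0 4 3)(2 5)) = no:(0 5 3 1 4)*(0 4 3)(2 5) = (0 2 5)(1 3), (0 4 3)(2 5)*(0 5 3 1 4) = (1 4)(2 3 5)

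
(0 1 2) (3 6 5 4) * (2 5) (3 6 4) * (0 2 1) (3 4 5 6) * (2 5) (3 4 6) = (1 3 2 5 6) 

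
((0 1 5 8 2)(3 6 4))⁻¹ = (0 2 8 5 1)(3 4 6)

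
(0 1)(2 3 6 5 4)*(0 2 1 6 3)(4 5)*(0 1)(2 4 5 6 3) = (0 3 2 1 4)(5 6)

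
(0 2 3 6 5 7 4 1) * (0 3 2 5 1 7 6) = (0 5 6 1 3)(4 7)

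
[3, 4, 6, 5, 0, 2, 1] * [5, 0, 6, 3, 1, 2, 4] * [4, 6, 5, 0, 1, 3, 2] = [0, 6, 1, 5, 3, 2, 4]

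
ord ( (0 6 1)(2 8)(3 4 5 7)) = 12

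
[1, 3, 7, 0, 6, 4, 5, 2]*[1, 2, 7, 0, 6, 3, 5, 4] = [2, 0, 4, 1, 5, 6, 3, 7]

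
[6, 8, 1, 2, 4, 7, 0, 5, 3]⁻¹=[6, 2, 3, 8, 4, 7, 0, 5, 1]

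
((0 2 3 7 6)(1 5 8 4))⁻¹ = (0 6 7 3 2)(1 4 8 5)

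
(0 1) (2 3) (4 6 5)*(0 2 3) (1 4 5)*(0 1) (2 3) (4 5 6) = (0 5 6) (1 3 2) 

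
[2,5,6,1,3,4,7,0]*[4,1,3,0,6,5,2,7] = [3,5,2,1,0,6,7,4]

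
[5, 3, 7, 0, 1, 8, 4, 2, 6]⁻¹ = [3, 4, 7, 1, 6, 0, 8, 2, 5]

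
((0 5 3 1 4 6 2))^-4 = (0 1 2 3 6 5 4)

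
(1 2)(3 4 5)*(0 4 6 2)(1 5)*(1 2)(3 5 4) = (0 3 6 1)(2 4)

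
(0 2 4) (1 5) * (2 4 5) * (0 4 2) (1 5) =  (0 2 1) 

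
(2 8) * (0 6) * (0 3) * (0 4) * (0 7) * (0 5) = (0 6 3 4 7 5)(2 8)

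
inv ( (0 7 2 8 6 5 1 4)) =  (0 4 1 5 6 8 2 7)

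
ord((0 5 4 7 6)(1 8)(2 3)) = 10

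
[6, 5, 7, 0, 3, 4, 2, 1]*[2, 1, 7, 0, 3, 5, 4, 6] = [4, 5, 6, 2, 0, 3, 7, 1]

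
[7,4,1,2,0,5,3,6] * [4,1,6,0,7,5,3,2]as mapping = [0→2,1→7,2→1,3→6,4→4,5→5,6→0,7→3]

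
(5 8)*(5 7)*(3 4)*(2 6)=(2 6)(3 4)(5 8 7)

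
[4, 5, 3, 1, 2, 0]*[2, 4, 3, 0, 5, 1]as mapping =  [0→5, 1→1, 2→0, 3→4, 4→3, 5→2]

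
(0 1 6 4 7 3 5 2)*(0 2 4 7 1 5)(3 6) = (0 5 4 1 3)(6 7)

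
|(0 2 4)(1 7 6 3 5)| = 15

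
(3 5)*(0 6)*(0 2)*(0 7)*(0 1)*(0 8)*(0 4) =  (0 6 2 7 1 8 4)(3 5)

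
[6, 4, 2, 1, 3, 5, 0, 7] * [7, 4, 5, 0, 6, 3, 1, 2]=[1, 6, 5, 4, 0, 3, 7, 2]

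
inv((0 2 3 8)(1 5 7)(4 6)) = (0 8 3 2)(1 7 5)(4 6)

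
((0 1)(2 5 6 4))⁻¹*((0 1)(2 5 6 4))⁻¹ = (2 6)(4 5)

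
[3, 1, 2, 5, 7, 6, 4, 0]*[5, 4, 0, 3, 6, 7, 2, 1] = [3, 4, 0, 7, 1, 2, 6, 5] 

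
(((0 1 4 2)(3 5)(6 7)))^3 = (0 2 4 1)(3 5)(6 7)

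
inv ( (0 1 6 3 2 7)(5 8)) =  (0 7 2 3 6 1)(5 8)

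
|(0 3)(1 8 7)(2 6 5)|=6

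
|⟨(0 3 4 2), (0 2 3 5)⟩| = 20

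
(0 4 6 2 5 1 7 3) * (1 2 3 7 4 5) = (0 5 2 1 4 6 3) 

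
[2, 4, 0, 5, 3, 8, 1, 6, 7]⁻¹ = [2, 6, 0, 4, 1, 3, 7, 8, 5]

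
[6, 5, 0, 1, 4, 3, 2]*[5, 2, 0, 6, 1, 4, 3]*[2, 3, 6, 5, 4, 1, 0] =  [5, 4, 1, 6, 3, 0, 2]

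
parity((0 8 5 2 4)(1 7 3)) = even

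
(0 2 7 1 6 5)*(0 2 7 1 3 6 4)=(0 7 3 6 5 2 1 4) 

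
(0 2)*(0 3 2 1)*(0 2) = (0 1 2 3) 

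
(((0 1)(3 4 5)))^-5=(0 1)(3 4 5)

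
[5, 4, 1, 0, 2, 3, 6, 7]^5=[3, 2, 4, 5, 1, 0, 6, 7]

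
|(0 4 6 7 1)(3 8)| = 10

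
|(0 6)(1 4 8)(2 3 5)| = 6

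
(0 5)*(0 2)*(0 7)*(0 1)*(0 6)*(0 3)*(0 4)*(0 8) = (0 5 2 7 1 6 3 4 8)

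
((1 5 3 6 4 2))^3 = (1 6)(2 3)(4 5)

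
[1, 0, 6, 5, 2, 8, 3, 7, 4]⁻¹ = [1, 0, 4, 6, 8, 3, 2, 7, 5]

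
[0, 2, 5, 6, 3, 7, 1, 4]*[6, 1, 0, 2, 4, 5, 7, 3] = [6, 0, 5, 7, 2, 3, 1, 4]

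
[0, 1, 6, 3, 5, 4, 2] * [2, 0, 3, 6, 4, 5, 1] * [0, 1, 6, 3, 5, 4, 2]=[6, 0, 1, 2, 4, 5, 3]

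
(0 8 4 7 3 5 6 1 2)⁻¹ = (0 2 1 6 5 3 7 4 8)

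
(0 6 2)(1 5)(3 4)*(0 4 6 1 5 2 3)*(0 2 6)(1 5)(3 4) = (0 5 1 6 4 2 3)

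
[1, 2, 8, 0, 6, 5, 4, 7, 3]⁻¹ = [3, 0, 1, 8, 6, 5, 4, 7, 2]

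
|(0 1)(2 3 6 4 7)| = 10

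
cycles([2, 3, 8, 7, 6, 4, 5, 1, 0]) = (0 2 8)(1 3 7)(4 6 5)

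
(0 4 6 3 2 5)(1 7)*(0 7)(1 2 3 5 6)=(0 4 1)(2 6 5 7)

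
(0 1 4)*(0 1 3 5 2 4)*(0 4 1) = (0 3 5 2 1 4) 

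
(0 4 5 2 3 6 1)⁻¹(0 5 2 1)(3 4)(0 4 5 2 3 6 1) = (0 4 2 3)(5 6)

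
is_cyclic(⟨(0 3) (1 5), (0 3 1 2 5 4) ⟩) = no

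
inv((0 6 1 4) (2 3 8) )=(0 4 1 6) (2 8 3) 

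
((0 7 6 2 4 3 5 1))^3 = (0 2 5 7 4 1 6 3)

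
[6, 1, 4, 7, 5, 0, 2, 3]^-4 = [6, 1, 4, 3, 5, 0, 2, 7]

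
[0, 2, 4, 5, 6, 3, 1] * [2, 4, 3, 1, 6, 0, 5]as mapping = [0→2, 1→3, 2→6, 3→0, 4→5, 5→1, 6→4]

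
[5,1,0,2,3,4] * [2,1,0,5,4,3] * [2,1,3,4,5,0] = [4,1,3,2,0,5]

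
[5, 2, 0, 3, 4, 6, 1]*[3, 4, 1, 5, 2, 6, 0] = [6, 1, 3, 5, 2, 0, 4]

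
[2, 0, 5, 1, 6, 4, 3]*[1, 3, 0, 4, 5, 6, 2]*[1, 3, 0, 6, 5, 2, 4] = [1, 3, 4, 6, 0, 2, 5]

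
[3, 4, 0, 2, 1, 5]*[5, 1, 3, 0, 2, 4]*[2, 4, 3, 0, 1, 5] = [2, 3, 5, 0, 4, 1]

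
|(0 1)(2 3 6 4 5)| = 10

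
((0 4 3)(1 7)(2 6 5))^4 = (0 4 3)(2 6 5)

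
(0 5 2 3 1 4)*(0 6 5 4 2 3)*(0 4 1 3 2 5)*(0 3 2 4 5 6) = (0 1 6 3 2 5 4)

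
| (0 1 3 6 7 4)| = 6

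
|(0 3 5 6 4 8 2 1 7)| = 9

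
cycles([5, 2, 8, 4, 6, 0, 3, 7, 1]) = (0 5) (1 2 8) (3 4 6) 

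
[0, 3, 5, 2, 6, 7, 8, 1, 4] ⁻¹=[0, 7, 3, 1, 8, 2, 4, 5, 6] 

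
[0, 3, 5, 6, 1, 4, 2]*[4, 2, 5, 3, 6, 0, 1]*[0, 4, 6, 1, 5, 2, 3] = [5, 1, 0, 4, 6, 3, 2]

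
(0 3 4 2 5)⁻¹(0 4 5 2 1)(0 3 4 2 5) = (0 5 1 3 2)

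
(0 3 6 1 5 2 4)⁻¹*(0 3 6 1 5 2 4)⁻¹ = (0 2 1 3 4 5 6)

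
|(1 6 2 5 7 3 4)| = 7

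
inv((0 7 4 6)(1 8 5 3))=(0 6 4 7)(1 3 5 8)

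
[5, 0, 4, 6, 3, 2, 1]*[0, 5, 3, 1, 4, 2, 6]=[2, 0, 4, 6, 1, 3, 5]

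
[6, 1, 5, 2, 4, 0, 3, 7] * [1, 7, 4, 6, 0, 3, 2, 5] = [2, 7, 3, 4, 0, 1, 6, 5]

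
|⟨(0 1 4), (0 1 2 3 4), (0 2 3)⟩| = 60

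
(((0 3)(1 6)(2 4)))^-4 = ()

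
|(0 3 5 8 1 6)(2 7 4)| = 6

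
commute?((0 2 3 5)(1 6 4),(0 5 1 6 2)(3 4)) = no:(0 2 3 5)(1 6 4)*(0 5 1 6 2)(3 4) = (1 2 4 6 3),(0 5 1 6 2)(3 4)*(0 2 3 5)(1 6 4) = (1 4 5 6 3)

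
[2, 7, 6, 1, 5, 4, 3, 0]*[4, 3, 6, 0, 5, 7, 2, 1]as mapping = [0→6, 1→1, 2→2, 3→3, 4→7, 5→5, 6→0, 7→4]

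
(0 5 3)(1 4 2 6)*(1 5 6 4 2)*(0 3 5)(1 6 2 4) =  (0 2 1 4 6)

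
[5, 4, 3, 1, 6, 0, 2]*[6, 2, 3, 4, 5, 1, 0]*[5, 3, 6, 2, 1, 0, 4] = [3, 0, 1, 6, 5, 4, 2]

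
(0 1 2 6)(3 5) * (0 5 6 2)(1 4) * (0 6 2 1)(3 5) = (0 4)(1 6 3 2)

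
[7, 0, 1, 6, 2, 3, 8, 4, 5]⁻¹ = [1, 2, 4, 5, 7, 8, 3, 0, 6]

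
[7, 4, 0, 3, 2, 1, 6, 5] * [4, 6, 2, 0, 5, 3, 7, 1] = [1, 5, 4, 0, 2, 6, 7, 3]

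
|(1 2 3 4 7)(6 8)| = 10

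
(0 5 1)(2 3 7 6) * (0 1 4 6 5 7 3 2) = (0 7 5 4 6)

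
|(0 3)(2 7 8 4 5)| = 10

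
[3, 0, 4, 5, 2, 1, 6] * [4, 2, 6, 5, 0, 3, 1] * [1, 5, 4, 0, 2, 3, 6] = [3, 2, 1, 0, 6, 4, 5]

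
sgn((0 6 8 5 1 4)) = -1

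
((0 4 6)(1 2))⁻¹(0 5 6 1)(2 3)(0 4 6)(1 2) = (0 2 4 5)(1 3)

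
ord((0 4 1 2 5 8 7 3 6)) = 9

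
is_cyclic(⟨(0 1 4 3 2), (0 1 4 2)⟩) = no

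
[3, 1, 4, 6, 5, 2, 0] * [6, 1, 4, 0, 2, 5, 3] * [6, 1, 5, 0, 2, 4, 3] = [6, 1, 5, 0, 4, 2, 3]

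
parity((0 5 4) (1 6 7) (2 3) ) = odd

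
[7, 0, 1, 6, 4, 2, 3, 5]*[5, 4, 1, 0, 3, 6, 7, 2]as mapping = [0→2, 1→5, 2→4, 3→7, 4→3, 5→1, 6→0, 7→6]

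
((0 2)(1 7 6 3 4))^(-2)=(1 3 7 4 6)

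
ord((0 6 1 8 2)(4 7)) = 10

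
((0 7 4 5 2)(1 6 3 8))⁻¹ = (0 2 5 4 7)(1 8 3 6)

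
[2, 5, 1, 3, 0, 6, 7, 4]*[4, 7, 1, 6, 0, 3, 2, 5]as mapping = [0→1, 1→3, 2→7, 3→6, 4→4, 5→2, 6→5, 7→0]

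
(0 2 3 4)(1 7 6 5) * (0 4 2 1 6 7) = (0 1)(2 3)(5 6)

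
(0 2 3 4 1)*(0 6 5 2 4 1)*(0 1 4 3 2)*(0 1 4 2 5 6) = (0 3 2 5 1)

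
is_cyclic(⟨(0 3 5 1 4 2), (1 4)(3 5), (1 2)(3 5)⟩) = no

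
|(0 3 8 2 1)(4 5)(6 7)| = 10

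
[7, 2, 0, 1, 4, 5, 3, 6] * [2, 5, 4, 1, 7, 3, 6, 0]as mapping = [0→0, 1→4, 2→2, 3→5, 4→7, 5→3, 6→1, 7→6]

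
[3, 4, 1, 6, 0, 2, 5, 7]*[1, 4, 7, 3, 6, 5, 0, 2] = [3, 6, 4, 0, 1, 7, 5, 2]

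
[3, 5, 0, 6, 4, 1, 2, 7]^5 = [3, 5, 0, 6, 4, 1, 2, 7]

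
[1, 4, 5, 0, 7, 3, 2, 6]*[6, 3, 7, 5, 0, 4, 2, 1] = [3, 0, 4, 6, 1, 5, 7, 2]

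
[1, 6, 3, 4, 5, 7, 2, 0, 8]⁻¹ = [7, 0, 6, 2, 3, 4, 1, 5, 8]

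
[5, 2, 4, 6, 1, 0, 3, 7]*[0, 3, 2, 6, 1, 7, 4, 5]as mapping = [0→7, 1→2, 2→1, 3→4, 4→3, 5→0, 6→6, 7→5]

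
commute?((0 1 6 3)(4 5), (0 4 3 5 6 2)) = no:(0 1 6 3)(4 5) * (0 4 3 5 6 2) = (0 1 2)(3 4 6 5), (0 4 3 5 6 2) * (0 1 6 3)(4 5) = (0 5 3 4)(1 6 2)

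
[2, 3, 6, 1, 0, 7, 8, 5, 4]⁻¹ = [4, 3, 0, 1, 8, 7, 2, 5, 6]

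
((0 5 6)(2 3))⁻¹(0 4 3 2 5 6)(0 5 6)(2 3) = (0 5 4 2 3 6)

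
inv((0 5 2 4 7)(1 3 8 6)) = (0 7 4 2 5)(1 6 8 3)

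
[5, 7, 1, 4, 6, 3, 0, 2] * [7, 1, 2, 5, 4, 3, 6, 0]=[3, 0, 1, 4, 6, 5, 7, 2]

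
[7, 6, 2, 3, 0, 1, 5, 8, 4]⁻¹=[4, 5, 2, 3, 8, 6, 1, 0, 7]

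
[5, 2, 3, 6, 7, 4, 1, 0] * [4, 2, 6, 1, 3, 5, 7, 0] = [5, 6, 1, 7, 0, 3, 2, 4]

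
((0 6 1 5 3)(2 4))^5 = (2 4)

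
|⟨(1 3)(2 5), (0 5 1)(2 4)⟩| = 720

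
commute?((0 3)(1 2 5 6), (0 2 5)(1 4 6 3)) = no:(0 3)(1 2 5 6)*(0 2 5)(1 4 6 3) = (0 1 5 3 2)(4 6), (0 2 5)(1 4 6 3)*(0 3)(1 2 5 6) = (0 5 3 2 6)(1 4)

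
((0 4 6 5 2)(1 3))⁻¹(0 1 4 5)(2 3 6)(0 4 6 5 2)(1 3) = (0 1 5)(2 4 3 6)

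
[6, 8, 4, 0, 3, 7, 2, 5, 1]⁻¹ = [3, 8, 6, 4, 2, 7, 0, 5, 1]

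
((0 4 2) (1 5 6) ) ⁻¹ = (0 2 4) (1 6 5) 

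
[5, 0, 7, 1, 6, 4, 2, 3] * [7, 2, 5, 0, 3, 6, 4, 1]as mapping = [0→6, 1→7, 2→1, 3→2, 4→4, 5→3, 6→5, 7→0]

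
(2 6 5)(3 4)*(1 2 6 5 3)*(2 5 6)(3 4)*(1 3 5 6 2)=(1 6 4 3 5)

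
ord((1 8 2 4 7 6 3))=7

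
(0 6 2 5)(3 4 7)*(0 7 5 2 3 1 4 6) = (1 4 5 7)(3 6)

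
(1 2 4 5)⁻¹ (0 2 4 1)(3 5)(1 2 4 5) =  (0 4 5 2)(1 3)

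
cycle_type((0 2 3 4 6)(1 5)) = 2.5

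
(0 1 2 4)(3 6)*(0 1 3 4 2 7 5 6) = (0 3)(1 7 5 6 4)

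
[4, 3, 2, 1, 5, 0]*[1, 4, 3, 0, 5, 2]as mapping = [0→5, 1→0, 2→3, 3→4, 4→2, 5→1]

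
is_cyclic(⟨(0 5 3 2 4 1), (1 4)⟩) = no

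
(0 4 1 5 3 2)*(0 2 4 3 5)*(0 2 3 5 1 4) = (0 5 1 2 3)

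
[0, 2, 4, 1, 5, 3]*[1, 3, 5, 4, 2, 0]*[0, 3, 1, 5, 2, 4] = [3, 4, 1, 5, 0, 2]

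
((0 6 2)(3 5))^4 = (0 6 2)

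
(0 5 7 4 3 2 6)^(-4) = (0 4 6 7 2 5 3)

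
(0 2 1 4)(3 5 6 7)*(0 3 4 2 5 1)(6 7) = (0 5 7 4 3 1 2)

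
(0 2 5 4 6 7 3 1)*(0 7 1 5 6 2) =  (1 7 3 5 4 2 6)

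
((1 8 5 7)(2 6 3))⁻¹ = (1 7 5 8)(2 3 6)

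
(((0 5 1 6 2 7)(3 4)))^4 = (0 2 1)(5 7 6)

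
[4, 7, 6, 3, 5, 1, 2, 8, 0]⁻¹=[8, 5, 6, 3, 0, 4, 2, 1, 7]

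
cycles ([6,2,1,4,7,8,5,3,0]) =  (0 6 5 8)(1 2)(3 4 7)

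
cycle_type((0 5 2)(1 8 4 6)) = 3.4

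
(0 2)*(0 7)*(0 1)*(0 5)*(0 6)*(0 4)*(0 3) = (0 2 7 1 5 6 4 3)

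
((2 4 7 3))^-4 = ()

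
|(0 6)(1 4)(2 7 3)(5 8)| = 6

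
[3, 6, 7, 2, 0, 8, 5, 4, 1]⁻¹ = [4, 8, 3, 0, 7, 6, 1, 2, 5]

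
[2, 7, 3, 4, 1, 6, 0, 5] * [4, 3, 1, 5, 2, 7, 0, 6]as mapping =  [0→1, 1→6, 2→5, 3→2, 4→3, 5→0, 6→4, 7→7]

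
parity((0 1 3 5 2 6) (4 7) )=even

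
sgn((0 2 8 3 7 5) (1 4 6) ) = -1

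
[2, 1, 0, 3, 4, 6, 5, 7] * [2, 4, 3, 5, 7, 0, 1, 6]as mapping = [0→3, 1→4, 2→2, 3→5, 4→7, 5→1, 6→0, 7→6]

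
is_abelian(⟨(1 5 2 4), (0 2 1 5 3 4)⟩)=no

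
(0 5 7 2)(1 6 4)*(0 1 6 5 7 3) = (0 7 2 1 5 3)(4 6)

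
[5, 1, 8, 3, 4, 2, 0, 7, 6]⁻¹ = [6, 1, 5, 3, 4, 0, 8, 7, 2]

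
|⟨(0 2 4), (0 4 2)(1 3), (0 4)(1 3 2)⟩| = 120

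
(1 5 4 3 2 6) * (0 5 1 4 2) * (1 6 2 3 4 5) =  (0 1 6 5 3)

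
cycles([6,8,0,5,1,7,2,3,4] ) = (0 6 2)(1 8 4)(3 5 7)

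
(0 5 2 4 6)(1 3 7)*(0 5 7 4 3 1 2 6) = (0 7 2 3 4)(5 6)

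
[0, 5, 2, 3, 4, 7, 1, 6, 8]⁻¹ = [0, 6, 2, 3, 4, 1, 7, 5, 8]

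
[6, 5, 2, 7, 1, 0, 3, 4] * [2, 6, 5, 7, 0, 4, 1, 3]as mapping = [0→1, 1→4, 2→5, 3→3, 4→6, 5→2, 6→7, 7→0]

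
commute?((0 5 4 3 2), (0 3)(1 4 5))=no:(0 5 4 3 2)*(0 3)(1 4 5)=(0 1 4)(2 3), (0 3)(1 4 5)*(0 5 4 3 2)=(0 2)(1 3 5)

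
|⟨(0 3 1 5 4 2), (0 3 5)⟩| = 720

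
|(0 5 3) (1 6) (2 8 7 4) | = 12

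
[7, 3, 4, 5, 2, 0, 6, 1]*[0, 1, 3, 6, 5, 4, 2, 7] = [7, 6, 5, 4, 3, 0, 2, 1]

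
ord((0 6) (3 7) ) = 2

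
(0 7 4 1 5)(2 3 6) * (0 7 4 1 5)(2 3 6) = (0 4 5 7 1)(2 6 3)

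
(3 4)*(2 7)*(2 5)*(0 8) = (0 8)(2 7 5)(3 4)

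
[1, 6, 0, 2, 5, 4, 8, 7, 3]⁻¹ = [2, 0, 3, 8, 5, 4, 1, 7, 6]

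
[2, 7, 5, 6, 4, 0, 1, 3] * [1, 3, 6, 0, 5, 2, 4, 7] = [6, 7, 2, 4, 5, 1, 3, 0]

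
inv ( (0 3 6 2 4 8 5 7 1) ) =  (0 1 7 5 8 4 2 6 3) 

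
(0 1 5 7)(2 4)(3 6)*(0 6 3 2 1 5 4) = (0 5 7 6 2)(1 4)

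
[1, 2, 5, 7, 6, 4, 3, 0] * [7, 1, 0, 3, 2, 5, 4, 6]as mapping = [0→1, 1→0, 2→5, 3→6, 4→4, 5→2, 6→3, 7→7]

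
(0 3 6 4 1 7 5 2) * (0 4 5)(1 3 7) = (0 7)(2 4 3 6 5)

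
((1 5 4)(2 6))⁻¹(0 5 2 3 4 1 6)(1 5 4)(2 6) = (0 4 6 3 1 5 2)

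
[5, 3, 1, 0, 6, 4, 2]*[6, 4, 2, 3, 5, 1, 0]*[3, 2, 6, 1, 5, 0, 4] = [2, 1, 5, 4, 3, 0, 6]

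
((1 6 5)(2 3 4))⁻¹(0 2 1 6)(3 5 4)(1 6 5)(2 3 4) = (0 3 6 5)(1 2 4)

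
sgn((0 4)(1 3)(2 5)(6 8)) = 1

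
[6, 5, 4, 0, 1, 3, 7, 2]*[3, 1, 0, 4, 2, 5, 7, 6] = [7, 5, 2, 3, 1, 4, 6, 0]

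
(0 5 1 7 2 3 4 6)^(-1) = (0 6 4 3 2 7 1 5)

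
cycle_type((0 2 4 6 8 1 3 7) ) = 8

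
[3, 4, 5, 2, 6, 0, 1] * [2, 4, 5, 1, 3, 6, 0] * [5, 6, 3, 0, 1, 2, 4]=[6, 0, 4, 2, 5, 3, 1]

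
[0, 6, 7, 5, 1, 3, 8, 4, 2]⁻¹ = [0, 4, 8, 5, 7, 3, 1, 2, 6]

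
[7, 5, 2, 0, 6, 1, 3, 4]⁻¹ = [3, 5, 2, 6, 7, 1, 4, 0]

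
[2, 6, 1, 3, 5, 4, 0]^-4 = [0, 1, 2, 3, 4, 5, 6]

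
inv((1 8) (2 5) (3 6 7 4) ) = (1 8) (2 5) (3 4 7 6) 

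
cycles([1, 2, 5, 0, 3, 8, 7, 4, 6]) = (0 1 2 5 8 6 7 4 3) 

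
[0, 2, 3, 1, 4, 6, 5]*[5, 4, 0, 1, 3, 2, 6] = [5, 0, 1, 4, 3, 6, 2]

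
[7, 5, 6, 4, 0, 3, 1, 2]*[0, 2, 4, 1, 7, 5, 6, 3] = [3, 5, 6, 7, 0, 1, 2, 4]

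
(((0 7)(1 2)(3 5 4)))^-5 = (0 7)(1 2)(3 5 4)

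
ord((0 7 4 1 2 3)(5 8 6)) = 6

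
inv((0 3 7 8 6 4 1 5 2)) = (0 2 5 1 4 6 8 7 3)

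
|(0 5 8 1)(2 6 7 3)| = 4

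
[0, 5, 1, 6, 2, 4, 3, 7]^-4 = [0, 1, 2, 3, 4, 5, 6, 7]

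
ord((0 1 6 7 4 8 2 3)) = 8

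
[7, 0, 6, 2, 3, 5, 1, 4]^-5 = [4, 7, 1, 6, 2, 5, 0, 3]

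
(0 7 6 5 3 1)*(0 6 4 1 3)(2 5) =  (0 7 4 1 6 2 5)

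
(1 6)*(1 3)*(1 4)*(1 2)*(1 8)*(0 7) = (0 7)(1 6 3 4 2 8)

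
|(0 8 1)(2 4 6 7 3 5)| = 6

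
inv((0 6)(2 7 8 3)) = (0 6)(2 3 8 7)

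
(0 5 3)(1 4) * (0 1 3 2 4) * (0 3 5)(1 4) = (1 3 4 5 2)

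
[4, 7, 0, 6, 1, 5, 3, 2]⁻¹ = [2, 4, 7, 6, 0, 5, 3, 1]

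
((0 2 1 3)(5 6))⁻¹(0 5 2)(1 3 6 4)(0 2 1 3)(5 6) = (0 5 4 3)(1 2 6)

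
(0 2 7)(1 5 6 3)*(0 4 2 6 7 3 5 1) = (0 6 5 7 4 2 3)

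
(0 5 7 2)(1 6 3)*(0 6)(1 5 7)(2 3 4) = (0 7 3 5 1)(2 6 4)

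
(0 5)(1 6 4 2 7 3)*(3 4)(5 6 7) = (0 6 3 1 7 4 2 5)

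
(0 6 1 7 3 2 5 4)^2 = (0 1 3 5)(2 4 6 7)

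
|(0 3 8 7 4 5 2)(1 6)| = 14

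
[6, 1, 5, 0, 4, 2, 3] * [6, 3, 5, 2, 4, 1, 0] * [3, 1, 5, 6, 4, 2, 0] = [3, 6, 1, 0, 4, 2, 5]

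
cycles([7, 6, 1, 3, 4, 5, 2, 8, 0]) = (0 7 8)(1 6 2)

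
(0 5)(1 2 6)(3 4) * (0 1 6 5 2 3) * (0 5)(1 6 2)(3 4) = (0 1 4 5 6 2)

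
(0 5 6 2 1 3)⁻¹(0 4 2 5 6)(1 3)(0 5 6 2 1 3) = (0 3)(1 6 2 5 4)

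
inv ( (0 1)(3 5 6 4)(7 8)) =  (0 1)(3 4 6 5)(7 8)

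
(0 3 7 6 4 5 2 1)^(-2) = (0 2 4 7)(1 5 6 3)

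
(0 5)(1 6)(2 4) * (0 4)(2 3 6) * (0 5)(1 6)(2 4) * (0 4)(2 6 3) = (0 4 2 5 6 3 1)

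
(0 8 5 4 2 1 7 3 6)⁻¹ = (0 6 3 7 1 2 4 5 8)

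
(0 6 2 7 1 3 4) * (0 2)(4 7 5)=(0 6)(1 3 7)(2 5 4)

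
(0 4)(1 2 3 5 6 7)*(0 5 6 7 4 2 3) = (0 2)(1 3 6 4 5 7)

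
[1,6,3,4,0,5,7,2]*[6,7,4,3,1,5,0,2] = [7,0,3,1,6,5,2,4]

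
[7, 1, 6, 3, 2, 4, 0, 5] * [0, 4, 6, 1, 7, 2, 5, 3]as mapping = [0→3, 1→4, 2→5, 3→1, 4→6, 5→7, 6→0, 7→2]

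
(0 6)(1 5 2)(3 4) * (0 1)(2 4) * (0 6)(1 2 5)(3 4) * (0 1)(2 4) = (0 1)(2 6 4)(3 5)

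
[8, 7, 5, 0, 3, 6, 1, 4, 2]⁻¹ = [3, 6, 8, 4, 7, 2, 5, 1, 0]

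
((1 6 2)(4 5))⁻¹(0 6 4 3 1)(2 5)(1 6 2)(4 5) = (0 2 5 3 6)(1 4)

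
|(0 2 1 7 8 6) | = 6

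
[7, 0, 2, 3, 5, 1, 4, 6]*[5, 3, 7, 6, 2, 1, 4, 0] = [0, 5, 7, 6, 1, 3, 2, 4] 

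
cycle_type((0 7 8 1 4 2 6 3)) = 8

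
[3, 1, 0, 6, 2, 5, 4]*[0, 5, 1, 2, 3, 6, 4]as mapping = [0→2, 1→5, 2→0, 3→4, 4→1, 5→6, 6→3]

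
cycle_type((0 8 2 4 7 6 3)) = 7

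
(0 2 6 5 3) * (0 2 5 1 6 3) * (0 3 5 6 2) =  (0 6 1 2 5 3)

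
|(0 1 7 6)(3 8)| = 4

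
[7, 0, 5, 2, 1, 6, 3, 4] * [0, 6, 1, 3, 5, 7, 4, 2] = [2, 0, 7, 1, 6, 4, 3, 5]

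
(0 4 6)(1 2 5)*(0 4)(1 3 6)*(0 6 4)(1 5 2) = (0 6)(3 4 5)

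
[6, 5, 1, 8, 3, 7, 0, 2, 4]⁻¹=[6, 2, 7, 4, 8, 1, 0, 5, 3]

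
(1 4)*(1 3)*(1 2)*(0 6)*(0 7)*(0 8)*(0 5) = (0 6 7 8 5)(1 4 3 2)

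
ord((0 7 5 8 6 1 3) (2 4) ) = 14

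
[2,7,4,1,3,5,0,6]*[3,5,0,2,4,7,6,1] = [0,1,4,5,2,7,3,6]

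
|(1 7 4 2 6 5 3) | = 7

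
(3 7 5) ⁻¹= (3 5 7) 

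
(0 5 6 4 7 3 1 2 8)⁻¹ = (0 8 2 1 3 7 4 6 5)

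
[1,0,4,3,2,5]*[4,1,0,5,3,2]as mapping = [0→1,1→4,2→3,3→5,4→0,5→2]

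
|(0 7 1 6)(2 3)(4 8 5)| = 12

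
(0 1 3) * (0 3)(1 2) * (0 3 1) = (0 2)(1 3)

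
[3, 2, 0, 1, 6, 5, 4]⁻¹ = [2, 3, 1, 0, 6, 5, 4]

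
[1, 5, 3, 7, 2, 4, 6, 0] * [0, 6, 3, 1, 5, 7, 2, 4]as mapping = [0→6, 1→7, 2→1, 3→4, 4→3, 5→5, 6→2, 7→0]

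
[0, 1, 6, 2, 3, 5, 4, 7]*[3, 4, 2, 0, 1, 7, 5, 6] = [3, 4, 5, 2, 0, 7, 1, 6]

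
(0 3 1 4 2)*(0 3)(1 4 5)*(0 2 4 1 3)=(0 2)(1 5 3)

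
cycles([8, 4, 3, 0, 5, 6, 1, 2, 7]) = (0 8 7 2 3)(1 4 5 6)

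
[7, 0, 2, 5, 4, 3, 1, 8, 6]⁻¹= [1, 6, 2, 5, 4, 3, 8, 0, 7]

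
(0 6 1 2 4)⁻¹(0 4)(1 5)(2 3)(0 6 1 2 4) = (0 6)(2 5)(3 4)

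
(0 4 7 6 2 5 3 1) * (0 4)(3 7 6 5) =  (1 4 6 2 3)(5 7)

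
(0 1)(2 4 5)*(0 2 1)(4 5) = (1 2 5)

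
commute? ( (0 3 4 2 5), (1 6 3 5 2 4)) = no: (0 3 4 2 5)*(1 6 3 5 2 4) = (0 5)(1 6 3), (1 6 3 5 2 4)*(0 3 4 2 5) = (0 3)(1 6 4)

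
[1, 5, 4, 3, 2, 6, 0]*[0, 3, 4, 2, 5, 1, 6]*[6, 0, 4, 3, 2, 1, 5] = [3, 0, 1, 4, 2, 5, 6]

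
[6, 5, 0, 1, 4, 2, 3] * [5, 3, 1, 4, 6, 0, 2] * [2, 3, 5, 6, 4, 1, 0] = [5, 2, 1, 6, 0, 3, 4]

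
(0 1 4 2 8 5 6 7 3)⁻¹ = (0 3 7 6 5 8 2 4 1)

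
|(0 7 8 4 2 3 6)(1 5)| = 14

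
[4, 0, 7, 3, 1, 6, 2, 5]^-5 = [4, 0, 6, 3, 1, 7, 5, 2]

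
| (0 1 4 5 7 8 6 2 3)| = 9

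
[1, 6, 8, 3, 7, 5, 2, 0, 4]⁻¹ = [7, 0, 6, 3, 8, 5, 1, 4, 2]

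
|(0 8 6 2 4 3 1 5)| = 8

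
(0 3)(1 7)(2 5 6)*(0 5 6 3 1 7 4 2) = (0 1 4 2 6)(3 5)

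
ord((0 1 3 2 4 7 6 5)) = 8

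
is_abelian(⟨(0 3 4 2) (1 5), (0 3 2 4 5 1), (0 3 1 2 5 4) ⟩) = no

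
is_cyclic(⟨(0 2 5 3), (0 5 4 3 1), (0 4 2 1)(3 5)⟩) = no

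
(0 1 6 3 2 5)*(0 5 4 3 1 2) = (0 2 4 3)(1 6)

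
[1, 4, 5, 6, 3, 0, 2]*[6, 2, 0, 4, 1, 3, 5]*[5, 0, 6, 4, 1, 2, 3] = [6, 0, 4, 2, 1, 3, 5]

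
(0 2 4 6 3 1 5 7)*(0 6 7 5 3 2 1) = (0 1 3)(2 4 7 6)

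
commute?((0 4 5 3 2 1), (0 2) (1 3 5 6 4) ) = no:(0 4 5 3 2 1) * (0 2) (1 3 5 6 4) = (0 1 2 3) (4 6), (0 2) (1 3 5 6 4) * (0 4 5 3 2 1) = (0 1 2 4) (5 6) 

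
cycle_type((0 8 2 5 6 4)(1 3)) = 2.6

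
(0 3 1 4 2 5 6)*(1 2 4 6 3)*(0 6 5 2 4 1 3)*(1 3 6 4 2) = (0 6 4 3 2 1 5)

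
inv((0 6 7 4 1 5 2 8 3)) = (0 3 8 2 5 1 4 7 6)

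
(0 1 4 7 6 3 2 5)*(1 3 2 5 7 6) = (0 3 5)(1 4 6 2 7)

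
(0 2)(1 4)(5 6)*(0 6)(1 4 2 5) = (0 5)(1 2 6)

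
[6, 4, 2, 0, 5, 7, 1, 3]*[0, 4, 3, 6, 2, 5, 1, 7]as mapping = [0→1, 1→2, 2→3, 3→0, 4→5, 5→7, 6→4, 7→6]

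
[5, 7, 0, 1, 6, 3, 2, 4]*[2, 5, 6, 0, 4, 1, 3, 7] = [1, 7, 2, 5, 3, 0, 6, 4]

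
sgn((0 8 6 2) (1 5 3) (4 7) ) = 1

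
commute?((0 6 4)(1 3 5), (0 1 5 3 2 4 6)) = no:(0 6 4)(1 3 5)*(0 1 5 3 2 4 6) = (1 2 4), (0 1 5 3 2 4 6)*(0 6 4)(1 3 5) = (0 3 2)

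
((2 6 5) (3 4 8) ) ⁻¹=(2 5 6) (3 8 4) 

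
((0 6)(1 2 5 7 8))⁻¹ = (0 6)(1 8 7 5 2)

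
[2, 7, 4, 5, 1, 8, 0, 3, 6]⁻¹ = [6, 4, 0, 7, 2, 3, 8, 1, 5]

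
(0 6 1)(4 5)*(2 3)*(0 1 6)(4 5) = (2 3)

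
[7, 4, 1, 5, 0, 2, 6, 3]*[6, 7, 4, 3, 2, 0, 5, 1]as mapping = [0→1, 1→2, 2→7, 3→0, 4→6, 5→4, 6→5, 7→3]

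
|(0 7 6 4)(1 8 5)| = 12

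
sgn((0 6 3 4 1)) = 1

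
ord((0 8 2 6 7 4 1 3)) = 8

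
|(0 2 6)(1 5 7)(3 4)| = 6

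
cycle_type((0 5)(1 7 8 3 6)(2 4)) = 2^2.5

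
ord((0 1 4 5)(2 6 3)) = 12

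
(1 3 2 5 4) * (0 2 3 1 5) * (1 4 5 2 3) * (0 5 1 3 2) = (0 2 5 1 4)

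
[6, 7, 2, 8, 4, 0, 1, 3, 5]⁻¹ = [5, 6, 2, 7, 4, 8, 0, 1, 3]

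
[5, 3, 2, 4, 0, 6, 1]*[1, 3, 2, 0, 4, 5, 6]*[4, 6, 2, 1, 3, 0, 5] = [0, 4, 2, 3, 6, 5, 1]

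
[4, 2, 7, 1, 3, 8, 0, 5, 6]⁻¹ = [6, 3, 1, 4, 0, 7, 8, 2, 5]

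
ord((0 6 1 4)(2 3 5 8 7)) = 20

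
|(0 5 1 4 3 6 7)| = 7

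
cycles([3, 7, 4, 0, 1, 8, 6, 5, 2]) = (0 3)(1 7 5 8 2 4)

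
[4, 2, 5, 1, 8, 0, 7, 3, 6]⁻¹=[5, 3, 1, 7, 0, 2, 8, 6, 4]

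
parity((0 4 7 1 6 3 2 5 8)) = even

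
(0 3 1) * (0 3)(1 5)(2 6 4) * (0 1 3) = (0 1)(2 6 4)(3 5)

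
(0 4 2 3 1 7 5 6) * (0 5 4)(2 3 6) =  (1 7 4 3)(2 6 5)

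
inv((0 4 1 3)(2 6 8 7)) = (0 3 1 4)(2 7 8 6)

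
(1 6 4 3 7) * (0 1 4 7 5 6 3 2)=(0 1 3 5 6 7 4 2)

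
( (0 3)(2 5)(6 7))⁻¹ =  (0 3)(2 5)(6 7)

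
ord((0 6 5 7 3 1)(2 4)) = 6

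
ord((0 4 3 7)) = 4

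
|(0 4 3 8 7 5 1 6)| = 8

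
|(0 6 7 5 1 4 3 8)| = 8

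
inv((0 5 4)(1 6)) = (0 4 5)(1 6)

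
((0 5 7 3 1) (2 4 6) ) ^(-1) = (0 1 3 7 5) (2 6 4) 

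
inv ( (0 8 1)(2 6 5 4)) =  (0 1 8)(2 4 5 6)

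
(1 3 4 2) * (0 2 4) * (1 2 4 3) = (0 4 3)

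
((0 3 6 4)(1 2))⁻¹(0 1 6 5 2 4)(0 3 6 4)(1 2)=(0 3 2 4 5 1)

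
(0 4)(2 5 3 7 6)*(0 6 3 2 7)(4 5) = (0 5 2 4 6 7 3)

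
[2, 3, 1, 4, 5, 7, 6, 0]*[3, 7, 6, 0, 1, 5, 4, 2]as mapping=[0→6, 1→0, 2→7, 3→1, 4→5, 5→2, 6→4, 7→3]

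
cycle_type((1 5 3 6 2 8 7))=7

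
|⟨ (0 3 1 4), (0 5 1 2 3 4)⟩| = 720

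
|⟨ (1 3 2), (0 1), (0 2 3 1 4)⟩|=120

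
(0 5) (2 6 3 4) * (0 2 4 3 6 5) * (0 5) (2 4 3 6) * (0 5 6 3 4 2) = (0 6) (2 5) 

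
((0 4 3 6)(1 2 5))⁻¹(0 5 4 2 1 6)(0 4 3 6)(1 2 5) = (0 4 1 3 5 2)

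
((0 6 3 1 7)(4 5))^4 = (0 7 1 3 6)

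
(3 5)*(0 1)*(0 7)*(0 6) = (0 1 7 6) (3 5) 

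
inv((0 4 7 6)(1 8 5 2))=(0 6 7 4)(1 2 5 8)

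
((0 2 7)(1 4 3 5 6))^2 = (0 7 2)(1 3 6 4 5)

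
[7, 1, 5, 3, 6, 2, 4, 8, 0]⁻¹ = [8, 1, 5, 3, 6, 2, 4, 0, 7]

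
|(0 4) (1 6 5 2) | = 4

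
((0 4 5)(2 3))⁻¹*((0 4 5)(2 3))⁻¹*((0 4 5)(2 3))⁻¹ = (2 3)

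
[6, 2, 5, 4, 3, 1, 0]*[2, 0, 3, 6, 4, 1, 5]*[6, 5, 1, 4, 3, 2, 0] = [2, 4, 5, 3, 0, 6, 1] 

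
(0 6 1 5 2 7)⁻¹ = (0 7 2 5 1 6)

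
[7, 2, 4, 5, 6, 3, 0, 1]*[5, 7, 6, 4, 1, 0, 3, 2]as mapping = [0→2, 1→6, 2→1, 3→0, 4→3, 5→4, 6→5, 7→7]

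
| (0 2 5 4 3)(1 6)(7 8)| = 10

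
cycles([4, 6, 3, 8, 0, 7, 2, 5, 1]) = (0 4)(1 6 2 3 8)(5 7)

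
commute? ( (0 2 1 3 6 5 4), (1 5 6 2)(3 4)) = no: (0 2 1 3 6 5 4)*(1 5 6 2)(3 4) = (0 1 4)(2 5 3), (1 5 6 2)(3 4)*(0 2 1 3 6 5 4) = (0 2 3)(1 4 6)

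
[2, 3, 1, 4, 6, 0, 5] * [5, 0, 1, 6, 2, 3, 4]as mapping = [0→1, 1→6, 2→0, 3→2, 4→4, 5→5, 6→3]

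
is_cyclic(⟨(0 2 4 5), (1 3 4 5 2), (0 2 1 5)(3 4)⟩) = no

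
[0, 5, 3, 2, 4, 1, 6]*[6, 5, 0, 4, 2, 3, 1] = [6, 3, 4, 0, 2, 5, 1]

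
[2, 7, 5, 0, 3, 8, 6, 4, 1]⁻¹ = [3, 8, 0, 4, 7, 2, 6, 1, 5]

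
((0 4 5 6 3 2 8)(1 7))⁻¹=(0 8 2 3 6 5 4)(1 7)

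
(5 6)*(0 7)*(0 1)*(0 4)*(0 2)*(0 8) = (0 7 1 4 2 8)(5 6)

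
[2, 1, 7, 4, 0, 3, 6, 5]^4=[3, 1, 4, 7, 5, 2, 6, 0]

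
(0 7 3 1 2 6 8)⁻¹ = (0 8 6 2 1 3 7)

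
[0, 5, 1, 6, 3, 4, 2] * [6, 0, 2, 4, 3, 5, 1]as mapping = [0→6, 1→5, 2→0, 3→1, 4→4, 5→3, 6→2]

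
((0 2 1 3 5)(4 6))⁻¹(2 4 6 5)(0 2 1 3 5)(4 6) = (0 1 6 4)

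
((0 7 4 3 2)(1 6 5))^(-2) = (0 3 7 2 4)(1 6 5)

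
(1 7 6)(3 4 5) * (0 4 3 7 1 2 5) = (0 4)(2 5 7 6)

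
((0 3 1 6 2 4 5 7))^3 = (0 6 5 3 2 7 1 4)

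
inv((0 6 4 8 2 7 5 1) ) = (0 1 5 7 2 8 4 6) 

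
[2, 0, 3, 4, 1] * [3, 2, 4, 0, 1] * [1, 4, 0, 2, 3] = [3, 2, 1, 4, 0]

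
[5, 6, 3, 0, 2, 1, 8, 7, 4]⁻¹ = [3, 5, 4, 2, 8, 0, 1, 7, 6]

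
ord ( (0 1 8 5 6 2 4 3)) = 8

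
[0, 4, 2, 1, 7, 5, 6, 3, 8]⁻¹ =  [0, 3, 2, 7, 1, 5, 6, 4, 8]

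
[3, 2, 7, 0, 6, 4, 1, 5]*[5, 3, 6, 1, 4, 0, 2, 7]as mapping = [0→1, 1→6, 2→7, 3→5, 4→2, 5→4, 6→3, 7→0]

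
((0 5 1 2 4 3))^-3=(0 2)(1 3)(4 5)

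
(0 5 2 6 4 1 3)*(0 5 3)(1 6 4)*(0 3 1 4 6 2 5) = (0 1 3)(2 6 4)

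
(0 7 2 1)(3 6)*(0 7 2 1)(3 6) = (0 2)(1 7)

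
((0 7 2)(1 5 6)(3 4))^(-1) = (0 2 7)(1 6 5)(3 4)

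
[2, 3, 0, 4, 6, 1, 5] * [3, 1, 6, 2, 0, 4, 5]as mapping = [0→6, 1→2, 2→3, 3→0, 4→5, 5→1, 6→4]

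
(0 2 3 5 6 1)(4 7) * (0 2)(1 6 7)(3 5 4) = (1 2 5 7 3 4)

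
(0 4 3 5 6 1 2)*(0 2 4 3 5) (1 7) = (0 3) (1 4 5 6 7) 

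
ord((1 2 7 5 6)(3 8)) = 10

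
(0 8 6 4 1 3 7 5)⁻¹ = (0 5 7 3 1 4 6 8)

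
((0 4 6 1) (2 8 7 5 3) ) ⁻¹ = (0 1 6 4) (2 3 5 7 8) 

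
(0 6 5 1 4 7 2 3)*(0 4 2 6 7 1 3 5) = (0 7 6)(1 2 5 3 4)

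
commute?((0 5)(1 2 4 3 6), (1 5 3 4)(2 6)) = no:(0 5)(1 2 4 3 6)*(1 5 3 4)(2 6) = (0 3 2 1 6 5), (1 5 3 4)(2 6)*(0 5)(1 2 4 3 6) = (0 5 6 4 2 1)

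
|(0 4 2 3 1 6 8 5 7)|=9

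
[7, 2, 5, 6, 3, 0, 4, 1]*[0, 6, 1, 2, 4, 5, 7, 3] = [3, 1, 5, 7, 2, 0, 4, 6]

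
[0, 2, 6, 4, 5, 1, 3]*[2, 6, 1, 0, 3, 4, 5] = [2, 1, 5, 3, 4, 6, 0]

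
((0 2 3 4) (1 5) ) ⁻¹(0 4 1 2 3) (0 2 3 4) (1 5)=(0 5 3 4 2) 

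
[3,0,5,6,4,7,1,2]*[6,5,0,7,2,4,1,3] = [7,6,4,1,2,3,5,0]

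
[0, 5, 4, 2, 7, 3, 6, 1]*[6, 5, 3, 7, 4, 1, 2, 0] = [6, 1, 4, 3, 0, 7, 2, 5]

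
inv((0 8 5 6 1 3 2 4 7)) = (0 7 4 2 3 1 6 5 8)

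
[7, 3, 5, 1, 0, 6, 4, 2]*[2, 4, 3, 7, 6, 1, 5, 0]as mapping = [0→0, 1→7, 2→1, 3→4, 4→2, 5→5, 6→6, 7→3]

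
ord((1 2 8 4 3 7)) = 6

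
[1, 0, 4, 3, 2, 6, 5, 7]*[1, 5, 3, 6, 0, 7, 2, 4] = [5, 1, 0, 6, 3, 2, 7, 4]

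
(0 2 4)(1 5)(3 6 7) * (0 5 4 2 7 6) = (0 7 3)(1 4 5)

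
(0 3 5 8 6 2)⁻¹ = (0 2 6 8 5 3)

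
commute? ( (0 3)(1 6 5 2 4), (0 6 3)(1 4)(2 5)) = no: (0 3)(1 6 5 2 4)*(0 6 3)(1 4)(2 5) = (1 3 6 2), (0 6 3)(1 4)(2 5)*(0 3)(1 6 5 2 4) = (0 5 4 6)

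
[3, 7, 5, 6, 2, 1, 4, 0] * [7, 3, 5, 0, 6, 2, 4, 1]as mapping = [0→0, 1→1, 2→2, 3→4, 4→5, 5→3, 6→6, 7→7]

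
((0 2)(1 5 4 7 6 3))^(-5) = (0 2)(1 5 4 7 6 3)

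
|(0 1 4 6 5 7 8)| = 7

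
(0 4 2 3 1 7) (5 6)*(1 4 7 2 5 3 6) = (0 7) (1 2 6 3 4 5) 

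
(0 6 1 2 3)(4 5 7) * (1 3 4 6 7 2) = (0 7 6 3)(2 4 5)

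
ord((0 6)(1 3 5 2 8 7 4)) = 14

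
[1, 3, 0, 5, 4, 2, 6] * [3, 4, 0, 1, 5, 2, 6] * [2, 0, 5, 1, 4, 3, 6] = [4, 0, 1, 5, 3, 2, 6] 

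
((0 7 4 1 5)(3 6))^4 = (0 5 1 4 7)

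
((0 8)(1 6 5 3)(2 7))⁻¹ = (0 8)(1 3 5 6)(2 7)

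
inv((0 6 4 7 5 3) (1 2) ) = (0 3 5 7 4 6) (1 2) 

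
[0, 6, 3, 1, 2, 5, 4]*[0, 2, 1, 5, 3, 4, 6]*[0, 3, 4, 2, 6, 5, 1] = [0, 1, 5, 4, 3, 6, 2] 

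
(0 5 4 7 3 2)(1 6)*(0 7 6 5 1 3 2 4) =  (0 1 5)(2 7)(3 4 6)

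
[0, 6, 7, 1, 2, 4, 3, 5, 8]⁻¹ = [0, 3, 4, 6, 5, 7, 1, 2, 8]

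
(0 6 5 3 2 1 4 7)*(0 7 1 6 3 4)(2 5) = (0 3 5 4 1)(2 6)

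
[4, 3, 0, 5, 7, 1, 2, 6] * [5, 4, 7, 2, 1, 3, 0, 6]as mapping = [0→1, 1→2, 2→5, 3→3, 4→6, 5→4, 6→7, 7→0]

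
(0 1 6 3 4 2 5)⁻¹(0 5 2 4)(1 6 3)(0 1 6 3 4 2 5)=(0 5 2 1)(3 4 6)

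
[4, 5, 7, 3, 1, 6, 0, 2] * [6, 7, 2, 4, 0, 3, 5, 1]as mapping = [0→0, 1→3, 2→1, 3→4, 4→7, 5→5, 6→6, 7→2]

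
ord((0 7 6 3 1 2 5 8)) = 8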